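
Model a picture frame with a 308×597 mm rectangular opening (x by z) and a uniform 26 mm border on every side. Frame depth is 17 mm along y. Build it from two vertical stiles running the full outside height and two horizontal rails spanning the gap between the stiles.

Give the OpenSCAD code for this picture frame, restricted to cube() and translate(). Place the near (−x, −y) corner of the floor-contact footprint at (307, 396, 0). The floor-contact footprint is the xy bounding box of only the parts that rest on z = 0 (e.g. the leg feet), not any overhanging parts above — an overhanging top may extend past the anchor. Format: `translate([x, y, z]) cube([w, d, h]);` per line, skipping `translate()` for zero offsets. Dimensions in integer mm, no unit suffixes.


translate([307, 396, 0]) cube([26, 17, 649]);
translate([641, 396, 0]) cube([26, 17, 649]);
translate([333, 396, 0]) cube([308, 17, 26]);
translate([333, 396, 623]) cube([308, 17, 26]);


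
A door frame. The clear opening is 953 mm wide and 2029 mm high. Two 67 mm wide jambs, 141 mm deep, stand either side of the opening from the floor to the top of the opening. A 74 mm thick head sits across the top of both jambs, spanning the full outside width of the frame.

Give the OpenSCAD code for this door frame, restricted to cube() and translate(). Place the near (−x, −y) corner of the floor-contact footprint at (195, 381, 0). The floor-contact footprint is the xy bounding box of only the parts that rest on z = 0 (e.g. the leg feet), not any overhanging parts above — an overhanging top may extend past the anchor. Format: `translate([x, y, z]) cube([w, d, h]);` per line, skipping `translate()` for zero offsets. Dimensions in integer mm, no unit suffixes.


translate([195, 381, 0]) cube([67, 141, 2029]);
translate([1215, 381, 0]) cube([67, 141, 2029]);
translate([195, 381, 2029]) cube([1087, 141, 74]);


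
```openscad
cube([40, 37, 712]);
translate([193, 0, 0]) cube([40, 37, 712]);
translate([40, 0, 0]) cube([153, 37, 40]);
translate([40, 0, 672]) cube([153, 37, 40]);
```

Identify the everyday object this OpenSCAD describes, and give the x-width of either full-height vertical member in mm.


A picture frame. The border width is 40 mm.

Four thin pieces enclosing a rectangular opening — a picture frame. The two full-height stiles are 712 mm tall; the top rail sits at z = 672 and is 40 mm tall, so the border above the opening is 712 − 672 = 40 mm, matching the stile x-width.


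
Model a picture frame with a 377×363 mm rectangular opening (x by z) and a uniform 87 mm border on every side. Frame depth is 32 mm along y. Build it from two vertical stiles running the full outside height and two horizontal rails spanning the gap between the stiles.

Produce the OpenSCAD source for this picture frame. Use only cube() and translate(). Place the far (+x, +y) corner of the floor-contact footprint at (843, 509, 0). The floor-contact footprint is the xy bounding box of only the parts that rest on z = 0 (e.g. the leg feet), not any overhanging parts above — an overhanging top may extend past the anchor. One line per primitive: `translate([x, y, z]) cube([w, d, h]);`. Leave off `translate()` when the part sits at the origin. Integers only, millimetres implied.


translate([292, 477, 0]) cube([87, 32, 537]);
translate([756, 477, 0]) cube([87, 32, 537]);
translate([379, 477, 0]) cube([377, 32, 87]);
translate([379, 477, 450]) cube([377, 32, 87]);


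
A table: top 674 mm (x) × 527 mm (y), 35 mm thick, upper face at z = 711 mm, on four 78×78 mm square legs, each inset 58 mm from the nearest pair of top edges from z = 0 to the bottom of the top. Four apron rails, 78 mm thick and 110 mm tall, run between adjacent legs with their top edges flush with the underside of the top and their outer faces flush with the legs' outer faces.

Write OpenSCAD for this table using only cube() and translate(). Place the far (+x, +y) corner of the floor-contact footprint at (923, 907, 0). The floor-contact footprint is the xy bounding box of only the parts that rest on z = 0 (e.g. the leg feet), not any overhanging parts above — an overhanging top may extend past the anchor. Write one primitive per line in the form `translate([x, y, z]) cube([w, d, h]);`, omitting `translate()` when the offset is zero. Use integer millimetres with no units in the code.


// leg_h = 711 - 35 = 676
// apron z = 676 - 110 = 566
translate([307, 438, 676]) cube([674, 527, 35]);
translate([365, 496, 0]) cube([78, 78, 676]);
translate([845, 496, 0]) cube([78, 78, 676]);
translate([365, 829, 0]) cube([78, 78, 676]);
translate([845, 829, 0]) cube([78, 78, 676]);
translate([443, 496, 566]) cube([402, 78, 110]);
translate([443, 829, 566]) cube([402, 78, 110]);
translate([365, 574, 566]) cube([78, 255, 110]);
translate([845, 574, 566]) cube([78, 255, 110]);


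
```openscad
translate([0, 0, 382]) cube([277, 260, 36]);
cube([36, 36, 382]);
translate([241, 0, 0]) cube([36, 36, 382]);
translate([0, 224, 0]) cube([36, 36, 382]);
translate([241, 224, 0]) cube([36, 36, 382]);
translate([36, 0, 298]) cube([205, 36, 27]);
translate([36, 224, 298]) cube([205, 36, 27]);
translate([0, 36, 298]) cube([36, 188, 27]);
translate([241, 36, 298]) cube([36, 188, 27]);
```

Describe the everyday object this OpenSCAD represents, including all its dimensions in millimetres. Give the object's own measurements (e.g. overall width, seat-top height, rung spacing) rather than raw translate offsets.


A four-legged stool. The seat is a 277×260×36 mm slab whose top surface is at z = 418 mm; four square legs, each 36×36 mm in cross-section, run from the floor (z = 0) to the underside of the seat, each flush with a corner of the seat. Four stretchers, 36 mm wide and 27 mm tall, connect adjacent legs with their undersides at z = 298 mm, each running between the inner faces of the legs it joins and aligned with the legs' outer faces on the other axis.


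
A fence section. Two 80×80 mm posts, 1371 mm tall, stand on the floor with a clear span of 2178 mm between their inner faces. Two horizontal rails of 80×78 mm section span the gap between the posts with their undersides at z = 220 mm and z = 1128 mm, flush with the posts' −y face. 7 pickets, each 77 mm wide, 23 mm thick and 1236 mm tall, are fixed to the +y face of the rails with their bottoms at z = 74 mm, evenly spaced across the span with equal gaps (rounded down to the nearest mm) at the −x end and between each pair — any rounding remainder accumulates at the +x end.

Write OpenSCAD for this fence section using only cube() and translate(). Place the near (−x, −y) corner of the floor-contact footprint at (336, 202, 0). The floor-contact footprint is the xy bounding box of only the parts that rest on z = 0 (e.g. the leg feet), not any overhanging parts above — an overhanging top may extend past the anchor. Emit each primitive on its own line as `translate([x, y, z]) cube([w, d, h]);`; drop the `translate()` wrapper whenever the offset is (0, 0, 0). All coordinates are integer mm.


translate([336, 202, 0]) cube([80, 80, 1371]);
translate([2594, 202, 0]) cube([80, 80, 1371]);
translate([416, 202, 220]) cube([2178, 80, 78]);
translate([416, 202, 1128]) cube([2178, 80, 78]);
translate([620, 282, 74]) cube([77, 23, 1236]);
translate([901, 282, 74]) cube([77, 23, 1236]);
translate([1182, 282, 74]) cube([77, 23, 1236]);
translate([1463, 282, 74]) cube([77, 23, 1236]);
translate([1744, 282, 74]) cube([77, 23, 1236]);
translate([2025, 282, 74]) cube([77, 23, 1236]);
translate([2306, 282, 74]) cube([77, 23, 1236]);


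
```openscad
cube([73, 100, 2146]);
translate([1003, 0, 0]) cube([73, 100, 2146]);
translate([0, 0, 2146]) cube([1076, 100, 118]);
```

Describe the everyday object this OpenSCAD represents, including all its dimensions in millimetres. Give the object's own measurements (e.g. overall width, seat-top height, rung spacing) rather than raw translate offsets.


A door frame. The clear opening is 930 mm wide and 2146 mm high. Two 73 mm wide jambs, 100 mm deep, stand either side of the opening from the floor to the top of the opening. A 118 mm thick head sits across the top of both jambs, spanning the full outside width of the frame.


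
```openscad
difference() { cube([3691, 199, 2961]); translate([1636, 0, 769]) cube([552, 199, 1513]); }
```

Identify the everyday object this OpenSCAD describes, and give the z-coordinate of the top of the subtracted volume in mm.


A wall with a window opening. The window head height is 2282 mm.

A wall with a rectangular opening subtracted — a window. Sill at z = 769, opening 1513 mm tall, so the head is at 769 + 1513 = 2282 mm.


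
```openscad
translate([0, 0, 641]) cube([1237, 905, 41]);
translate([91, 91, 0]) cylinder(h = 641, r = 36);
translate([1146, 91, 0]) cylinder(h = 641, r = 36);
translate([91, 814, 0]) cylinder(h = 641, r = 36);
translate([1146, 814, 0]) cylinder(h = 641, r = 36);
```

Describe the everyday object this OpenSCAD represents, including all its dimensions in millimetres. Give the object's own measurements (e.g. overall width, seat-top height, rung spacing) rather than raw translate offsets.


A table: top 1237 mm (x) × 905 mm (y), 41 mm thick, upper face at z = 682 mm, on four round legs of 72 mm diameter, each leg's bounding box inset 55 mm from the nearest pair of top edges from z = 0 to the bottom of the top.


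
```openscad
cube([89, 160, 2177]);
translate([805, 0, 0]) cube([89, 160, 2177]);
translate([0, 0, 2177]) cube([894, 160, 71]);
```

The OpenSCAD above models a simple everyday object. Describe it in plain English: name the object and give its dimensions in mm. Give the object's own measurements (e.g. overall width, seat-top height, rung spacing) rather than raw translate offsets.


A door frame. The clear opening is 716 mm wide and 2177 mm high. Two 89 mm wide jambs, 160 mm deep, stand either side of the opening from the floor to the top of the opening. A 71 mm thick head sits across the top of both jambs, spanning the full outside width of the frame.


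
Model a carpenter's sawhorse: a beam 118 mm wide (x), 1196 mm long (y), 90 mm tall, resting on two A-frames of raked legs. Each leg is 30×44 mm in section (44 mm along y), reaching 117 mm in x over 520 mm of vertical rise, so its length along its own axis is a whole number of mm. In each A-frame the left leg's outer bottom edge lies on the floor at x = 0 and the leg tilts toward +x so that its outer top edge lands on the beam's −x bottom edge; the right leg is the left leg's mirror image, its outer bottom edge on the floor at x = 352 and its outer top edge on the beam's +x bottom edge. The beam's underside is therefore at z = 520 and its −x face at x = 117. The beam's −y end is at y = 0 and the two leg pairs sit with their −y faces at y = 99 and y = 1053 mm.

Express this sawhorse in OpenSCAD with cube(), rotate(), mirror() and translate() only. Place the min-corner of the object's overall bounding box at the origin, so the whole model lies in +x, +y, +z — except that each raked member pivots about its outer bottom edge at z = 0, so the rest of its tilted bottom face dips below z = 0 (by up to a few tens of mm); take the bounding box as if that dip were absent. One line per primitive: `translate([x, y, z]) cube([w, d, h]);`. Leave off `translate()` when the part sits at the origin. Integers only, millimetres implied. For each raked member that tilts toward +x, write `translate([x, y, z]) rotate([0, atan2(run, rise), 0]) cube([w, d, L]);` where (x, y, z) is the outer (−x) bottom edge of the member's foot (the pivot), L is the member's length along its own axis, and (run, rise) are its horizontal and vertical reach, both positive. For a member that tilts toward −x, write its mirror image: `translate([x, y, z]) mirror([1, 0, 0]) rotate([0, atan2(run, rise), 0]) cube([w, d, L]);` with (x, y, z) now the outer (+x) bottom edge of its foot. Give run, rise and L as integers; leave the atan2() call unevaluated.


translate([117, 0, 520]) cube([118, 1196, 90]);
translate([0, 99, 0]) rotate([0, atan2(117, 520), 0]) cube([30, 44, 533]);
translate([352, 99, 0]) mirror([1, 0, 0]) rotate([0, atan2(117, 520), 0]) cube([30, 44, 533]);
translate([0, 1053, 0]) rotate([0, atan2(117, 520), 0]) cube([30, 44, 533]);
translate([352, 1053, 0]) mirror([1, 0, 0]) rotate([0, atan2(117, 520), 0]) cube([30, 44, 533]);


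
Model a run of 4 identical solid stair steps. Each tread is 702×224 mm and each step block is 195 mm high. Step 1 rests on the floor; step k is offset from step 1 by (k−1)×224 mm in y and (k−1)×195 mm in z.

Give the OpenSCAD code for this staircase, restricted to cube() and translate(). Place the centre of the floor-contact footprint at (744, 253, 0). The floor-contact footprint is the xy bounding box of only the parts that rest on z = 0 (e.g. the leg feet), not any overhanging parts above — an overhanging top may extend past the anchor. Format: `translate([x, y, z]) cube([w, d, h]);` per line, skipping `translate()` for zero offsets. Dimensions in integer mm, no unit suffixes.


translate([393, 141, 0]) cube([702, 224, 195]);
translate([393, 365, 195]) cube([702, 224, 195]);
translate([393, 589, 390]) cube([702, 224, 195]);
translate([393, 813, 585]) cube([702, 224, 195]);


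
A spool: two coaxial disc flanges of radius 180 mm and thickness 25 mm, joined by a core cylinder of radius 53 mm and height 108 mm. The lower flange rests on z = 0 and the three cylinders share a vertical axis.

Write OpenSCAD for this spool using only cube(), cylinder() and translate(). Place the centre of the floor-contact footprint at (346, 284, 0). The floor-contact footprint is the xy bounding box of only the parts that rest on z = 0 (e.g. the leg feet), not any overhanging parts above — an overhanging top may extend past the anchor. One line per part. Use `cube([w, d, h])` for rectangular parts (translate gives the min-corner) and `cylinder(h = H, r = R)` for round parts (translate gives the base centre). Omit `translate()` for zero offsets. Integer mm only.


translate([346, 284, 0]) cylinder(h = 25, r = 180);
translate([346, 284, 25]) cylinder(h = 108, r = 53);
translate([346, 284, 133]) cylinder(h = 25, r = 180);


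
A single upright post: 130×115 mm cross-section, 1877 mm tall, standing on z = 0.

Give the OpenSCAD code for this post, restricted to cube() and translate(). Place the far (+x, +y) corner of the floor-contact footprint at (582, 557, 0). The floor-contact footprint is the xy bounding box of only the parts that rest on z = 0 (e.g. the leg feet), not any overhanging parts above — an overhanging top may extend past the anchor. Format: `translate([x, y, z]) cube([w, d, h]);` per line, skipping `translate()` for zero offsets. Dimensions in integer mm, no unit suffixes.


translate([452, 442, 0]) cube([130, 115, 1877]);


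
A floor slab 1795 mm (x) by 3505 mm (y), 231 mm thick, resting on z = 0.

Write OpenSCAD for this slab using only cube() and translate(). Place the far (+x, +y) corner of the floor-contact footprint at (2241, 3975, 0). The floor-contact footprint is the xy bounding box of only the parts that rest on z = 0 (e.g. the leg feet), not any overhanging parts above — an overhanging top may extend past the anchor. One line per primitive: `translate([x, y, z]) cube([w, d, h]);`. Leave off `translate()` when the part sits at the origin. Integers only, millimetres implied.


translate([446, 470, 0]) cube([1795, 3505, 231]);


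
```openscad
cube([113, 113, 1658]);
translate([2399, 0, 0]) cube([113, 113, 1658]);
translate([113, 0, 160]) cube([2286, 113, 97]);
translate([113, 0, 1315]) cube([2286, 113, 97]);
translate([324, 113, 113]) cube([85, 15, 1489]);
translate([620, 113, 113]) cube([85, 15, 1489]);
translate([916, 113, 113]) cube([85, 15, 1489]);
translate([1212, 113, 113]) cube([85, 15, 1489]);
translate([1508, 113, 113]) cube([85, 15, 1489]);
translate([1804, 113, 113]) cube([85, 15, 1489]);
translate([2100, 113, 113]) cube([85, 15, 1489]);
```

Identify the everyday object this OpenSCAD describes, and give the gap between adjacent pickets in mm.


A fence section. The picket gap is 211 mm.

Two posts, two rails, 7 pickets — a fence section. Span 2286 mm holds 7 pickets of 85 mm with 8 equal gaps: ⌊(2286 − 7·85) / 8⌋ = 211 mm.


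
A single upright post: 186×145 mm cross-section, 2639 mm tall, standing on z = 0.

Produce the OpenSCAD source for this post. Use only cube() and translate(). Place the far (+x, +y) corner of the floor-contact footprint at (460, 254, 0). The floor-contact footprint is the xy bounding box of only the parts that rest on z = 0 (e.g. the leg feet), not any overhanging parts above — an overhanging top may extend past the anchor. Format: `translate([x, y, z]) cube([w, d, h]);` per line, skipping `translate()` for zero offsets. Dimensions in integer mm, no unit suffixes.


translate([274, 109, 0]) cube([186, 145, 2639]);


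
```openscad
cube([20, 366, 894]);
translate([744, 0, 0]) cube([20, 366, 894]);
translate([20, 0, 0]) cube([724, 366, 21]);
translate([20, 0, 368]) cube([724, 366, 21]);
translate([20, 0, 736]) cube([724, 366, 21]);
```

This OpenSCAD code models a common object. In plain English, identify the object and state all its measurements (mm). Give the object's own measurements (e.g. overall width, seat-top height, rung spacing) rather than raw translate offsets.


An open bookshelf. Two side panels, each 20 mm thick, 366 mm deep and 894 mm tall, stand 764 mm apart (outside-to-outside). Between them sit 3 shelves, each 21 mm thick and 366 mm deep, spanning the full gap between the sides. The bottom shelf rests on the floor (its underside at z = 0) and the clear gap between one shelf's top and the next shelf's underside is 347 mm.


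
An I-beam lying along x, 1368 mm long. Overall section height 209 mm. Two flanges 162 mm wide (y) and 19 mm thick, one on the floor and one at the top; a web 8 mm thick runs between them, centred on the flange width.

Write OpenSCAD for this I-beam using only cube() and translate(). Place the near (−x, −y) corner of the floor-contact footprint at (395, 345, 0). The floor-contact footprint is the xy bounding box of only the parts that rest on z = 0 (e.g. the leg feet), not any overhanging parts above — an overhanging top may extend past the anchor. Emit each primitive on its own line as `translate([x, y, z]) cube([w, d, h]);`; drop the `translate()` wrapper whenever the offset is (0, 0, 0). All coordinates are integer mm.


translate([395, 345, 0]) cube([1368, 162, 19]);
translate([395, 422, 19]) cube([1368, 8, 171]);
translate([395, 345, 190]) cube([1368, 162, 19]);


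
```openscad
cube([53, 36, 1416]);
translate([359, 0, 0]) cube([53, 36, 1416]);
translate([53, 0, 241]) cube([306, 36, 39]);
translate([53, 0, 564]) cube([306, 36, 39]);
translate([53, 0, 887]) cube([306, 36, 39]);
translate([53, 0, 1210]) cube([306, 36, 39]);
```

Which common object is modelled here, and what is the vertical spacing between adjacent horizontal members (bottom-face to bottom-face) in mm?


A ladder. The rung spacing is 323 mm.

Two tall 53×36 posts with 4 short bars between them — a ladder. Adjacent rungs sit at z = 241 and z = 564, so the spacing is 564 − 241 = 323 mm.


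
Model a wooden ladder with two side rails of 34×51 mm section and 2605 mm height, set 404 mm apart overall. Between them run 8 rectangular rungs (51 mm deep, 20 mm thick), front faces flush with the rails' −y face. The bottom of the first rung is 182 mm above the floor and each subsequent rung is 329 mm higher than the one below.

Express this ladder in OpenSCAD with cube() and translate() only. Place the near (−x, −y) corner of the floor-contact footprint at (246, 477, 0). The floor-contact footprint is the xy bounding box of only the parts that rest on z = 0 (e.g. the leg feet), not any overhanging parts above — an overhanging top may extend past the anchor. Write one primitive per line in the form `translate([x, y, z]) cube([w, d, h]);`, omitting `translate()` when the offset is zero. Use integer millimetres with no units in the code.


translate([246, 477, 0]) cube([34, 51, 2605]);
translate([616, 477, 0]) cube([34, 51, 2605]);
translate([280, 477, 182]) cube([336, 51, 20]);
translate([280, 477, 511]) cube([336, 51, 20]);
translate([280, 477, 840]) cube([336, 51, 20]);
translate([280, 477, 1169]) cube([336, 51, 20]);
translate([280, 477, 1498]) cube([336, 51, 20]);
translate([280, 477, 1827]) cube([336, 51, 20]);
translate([280, 477, 2156]) cube([336, 51, 20]);
translate([280, 477, 2485]) cube([336, 51, 20]);


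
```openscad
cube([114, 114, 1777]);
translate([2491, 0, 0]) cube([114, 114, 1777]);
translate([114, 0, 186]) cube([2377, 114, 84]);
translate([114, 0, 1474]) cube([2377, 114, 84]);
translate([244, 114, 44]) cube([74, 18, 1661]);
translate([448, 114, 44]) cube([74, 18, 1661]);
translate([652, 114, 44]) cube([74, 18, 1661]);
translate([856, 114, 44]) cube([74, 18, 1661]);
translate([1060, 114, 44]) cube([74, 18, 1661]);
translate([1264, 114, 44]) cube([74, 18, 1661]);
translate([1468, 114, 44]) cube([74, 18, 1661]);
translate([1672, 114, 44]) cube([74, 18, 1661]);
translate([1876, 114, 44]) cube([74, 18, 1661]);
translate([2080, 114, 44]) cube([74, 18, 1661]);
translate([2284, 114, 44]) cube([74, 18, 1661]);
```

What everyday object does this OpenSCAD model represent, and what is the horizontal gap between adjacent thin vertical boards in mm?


A fence section. The picket gap is 130 mm.

Two posts, two rails, 11 pickets — a fence section. Span 2377 mm holds 11 pickets of 74 mm with 12 equal gaps: ⌊(2377 − 11·74) / 12⌋ = 130 mm.


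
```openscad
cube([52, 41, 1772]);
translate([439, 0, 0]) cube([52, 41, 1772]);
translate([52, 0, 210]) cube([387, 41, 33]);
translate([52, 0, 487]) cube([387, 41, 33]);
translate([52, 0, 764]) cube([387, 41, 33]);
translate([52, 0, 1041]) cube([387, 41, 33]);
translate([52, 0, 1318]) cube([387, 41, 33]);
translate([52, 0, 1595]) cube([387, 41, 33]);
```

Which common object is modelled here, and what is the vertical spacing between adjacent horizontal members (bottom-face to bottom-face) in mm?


A ladder. The rung spacing is 277 mm.

Two tall 52×41 posts with 6 short bars between them — a ladder. Adjacent rungs sit at z = 210 and z = 487, so the spacing is 487 − 210 = 277 mm.


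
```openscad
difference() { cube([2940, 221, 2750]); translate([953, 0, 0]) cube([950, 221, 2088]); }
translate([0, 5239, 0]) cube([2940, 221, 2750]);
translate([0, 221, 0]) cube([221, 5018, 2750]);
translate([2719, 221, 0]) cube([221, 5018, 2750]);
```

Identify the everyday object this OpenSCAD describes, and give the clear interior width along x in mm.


A single room. The interior width is 2498 mm.

Four walls enclosing a rectangle with a door in the front wall — a room. Outside width 2940 minus two 221 mm walls gives 2498 mm.


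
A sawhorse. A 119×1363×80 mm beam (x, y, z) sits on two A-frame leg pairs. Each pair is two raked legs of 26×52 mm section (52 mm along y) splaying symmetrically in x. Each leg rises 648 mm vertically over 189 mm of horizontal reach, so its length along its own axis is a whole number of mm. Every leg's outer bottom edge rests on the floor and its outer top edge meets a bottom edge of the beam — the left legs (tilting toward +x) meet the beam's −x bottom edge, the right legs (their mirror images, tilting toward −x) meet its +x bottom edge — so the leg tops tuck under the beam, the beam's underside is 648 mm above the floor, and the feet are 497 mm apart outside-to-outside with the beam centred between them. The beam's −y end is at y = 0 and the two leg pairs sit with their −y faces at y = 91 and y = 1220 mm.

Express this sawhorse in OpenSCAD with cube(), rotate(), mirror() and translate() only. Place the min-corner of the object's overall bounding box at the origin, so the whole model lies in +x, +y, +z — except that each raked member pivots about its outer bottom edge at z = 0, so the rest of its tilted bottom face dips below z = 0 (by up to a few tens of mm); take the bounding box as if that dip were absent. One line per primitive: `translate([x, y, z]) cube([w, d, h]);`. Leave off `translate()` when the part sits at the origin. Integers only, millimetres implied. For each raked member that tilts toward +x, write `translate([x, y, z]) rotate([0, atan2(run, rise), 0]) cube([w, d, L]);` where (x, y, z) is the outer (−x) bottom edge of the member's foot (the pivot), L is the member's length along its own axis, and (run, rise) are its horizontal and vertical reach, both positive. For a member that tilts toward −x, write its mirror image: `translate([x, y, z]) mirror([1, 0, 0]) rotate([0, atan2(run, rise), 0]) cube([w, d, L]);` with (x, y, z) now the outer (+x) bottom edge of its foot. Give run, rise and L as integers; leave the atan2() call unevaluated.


// leg length = √(189² + 648²) = 675
// right-leg outer foot x = 2·189 + 119 = 497
// beam min-corner = (189, 0, 648)
translate([189, 0, 648]) cube([119, 1363, 80]);
translate([0, 91, 0]) rotate([0, atan2(189, 648), 0]) cube([26, 52, 675]);
translate([497, 91, 0]) mirror([1, 0, 0]) rotate([0, atan2(189, 648), 0]) cube([26, 52, 675]);
translate([0, 1220, 0]) rotate([0, atan2(189, 648), 0]) cube([26, 52, 675]);
translate([497, 1220, 0]) mirror([1, 0, 0]) rotate([0, atan2(189, 648), 0]) cube([26, 52, 675]);


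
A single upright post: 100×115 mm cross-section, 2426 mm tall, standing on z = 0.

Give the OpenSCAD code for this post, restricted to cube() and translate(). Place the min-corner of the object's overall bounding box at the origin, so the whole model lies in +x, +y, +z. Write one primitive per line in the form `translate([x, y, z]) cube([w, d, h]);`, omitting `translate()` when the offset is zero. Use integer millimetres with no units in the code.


cube([100, 115, 2426]);


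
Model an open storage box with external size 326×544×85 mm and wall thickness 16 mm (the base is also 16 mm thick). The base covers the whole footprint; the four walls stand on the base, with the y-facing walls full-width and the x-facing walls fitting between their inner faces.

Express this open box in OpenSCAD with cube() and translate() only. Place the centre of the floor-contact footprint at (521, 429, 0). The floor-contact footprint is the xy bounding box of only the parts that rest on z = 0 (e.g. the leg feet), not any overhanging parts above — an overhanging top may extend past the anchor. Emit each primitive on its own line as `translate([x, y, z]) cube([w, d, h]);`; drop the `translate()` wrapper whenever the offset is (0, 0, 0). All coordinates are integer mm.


translate([358, 157, 0]) cube([326, 544, 16]);
translate([358, 157, 16]) cube([326, 16, 69]);
translate([358, 685, 16]) cube([326, 16, 69]);
translate([358, 173, 16]) cube([16, 512, 69]);
translate([668, 173, 16]) cube([16, 512, 69]);


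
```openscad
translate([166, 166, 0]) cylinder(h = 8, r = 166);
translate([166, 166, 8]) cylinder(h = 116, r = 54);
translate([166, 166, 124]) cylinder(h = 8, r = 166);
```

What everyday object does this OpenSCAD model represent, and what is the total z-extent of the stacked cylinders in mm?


A spool. The overall height is 132 mm.

Three coaxial cylinders, large–small–large — a spool. Two 8 mm flanges and a 116 mm core give 8 + 116 + 8 = 132 mm.


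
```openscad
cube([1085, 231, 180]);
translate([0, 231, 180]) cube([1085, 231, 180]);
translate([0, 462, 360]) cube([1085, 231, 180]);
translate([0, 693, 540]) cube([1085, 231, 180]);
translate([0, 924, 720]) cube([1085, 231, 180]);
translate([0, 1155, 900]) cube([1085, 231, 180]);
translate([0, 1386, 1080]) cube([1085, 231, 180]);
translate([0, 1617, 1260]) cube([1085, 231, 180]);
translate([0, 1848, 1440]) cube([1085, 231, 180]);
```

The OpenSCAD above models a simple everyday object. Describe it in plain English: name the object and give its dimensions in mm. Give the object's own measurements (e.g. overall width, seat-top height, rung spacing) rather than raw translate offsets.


A straight staircase of 9 solid steps. Each step is 1085 mm wide (x), 231 mm deep (y, the going) and 180 mm tall (the rise). The first step rests on the floor; each subsequent step sits one going further in +y and one rise higher in +z, directly behind and above the previous step with no overlap.


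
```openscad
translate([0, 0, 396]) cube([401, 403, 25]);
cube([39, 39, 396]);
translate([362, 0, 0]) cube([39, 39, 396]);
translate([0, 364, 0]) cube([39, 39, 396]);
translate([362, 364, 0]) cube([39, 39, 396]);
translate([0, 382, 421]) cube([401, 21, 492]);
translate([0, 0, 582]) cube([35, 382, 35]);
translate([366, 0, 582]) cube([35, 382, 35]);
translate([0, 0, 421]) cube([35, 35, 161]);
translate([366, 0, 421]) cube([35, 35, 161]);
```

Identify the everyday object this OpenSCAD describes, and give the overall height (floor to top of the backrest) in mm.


A chair. The overall height is 913 mm.

A slab on four corner posts with a tall panel at the back — a chair. The seat slab sits at z = 396 with thickness 25, and the 492 mm backrest starts at the seat top, so the overall height is 396 + 25 + 492 = 913 mm.


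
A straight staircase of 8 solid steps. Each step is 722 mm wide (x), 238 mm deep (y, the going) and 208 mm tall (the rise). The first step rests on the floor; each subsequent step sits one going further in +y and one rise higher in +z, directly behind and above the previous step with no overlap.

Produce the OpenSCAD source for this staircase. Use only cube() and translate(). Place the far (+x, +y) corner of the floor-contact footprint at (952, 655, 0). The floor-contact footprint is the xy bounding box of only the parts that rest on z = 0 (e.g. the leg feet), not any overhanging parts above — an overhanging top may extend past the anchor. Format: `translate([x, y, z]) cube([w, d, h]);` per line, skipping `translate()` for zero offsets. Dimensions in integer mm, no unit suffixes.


translate([230, 417, 0]) cube([722, 238, 208]);
translate([230, 655, 208]) cube([722, 238, 208]);
translate([230, 893, 416]) cube([722, 238, 208]);
translate([230, 1131, 624]) cube([722, 238, 208]);
translate([230, 1369, 832]) cube([722, 238, 208]);
translate([230, 1607, 1040]) cube([722, 238, 208]);
translate([230, 1845, 1248]) cube([722, 238, 208]);
translate([230, 2083, 1456]) cube([722, 238, 208]);


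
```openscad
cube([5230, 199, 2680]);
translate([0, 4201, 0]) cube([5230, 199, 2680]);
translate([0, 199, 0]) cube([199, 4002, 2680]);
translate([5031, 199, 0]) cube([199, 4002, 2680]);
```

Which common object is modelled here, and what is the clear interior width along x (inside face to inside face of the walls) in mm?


A house (or room) frame. The interior width is 4832 mm.

Four 2680 mm walls enclosing a rectangle with no floor or roof — a room or house frame. Outside width is 5230 mm and wall thickness is 199 mm, so the interior width is 5230 − 2 × 199 = 4832 mm.


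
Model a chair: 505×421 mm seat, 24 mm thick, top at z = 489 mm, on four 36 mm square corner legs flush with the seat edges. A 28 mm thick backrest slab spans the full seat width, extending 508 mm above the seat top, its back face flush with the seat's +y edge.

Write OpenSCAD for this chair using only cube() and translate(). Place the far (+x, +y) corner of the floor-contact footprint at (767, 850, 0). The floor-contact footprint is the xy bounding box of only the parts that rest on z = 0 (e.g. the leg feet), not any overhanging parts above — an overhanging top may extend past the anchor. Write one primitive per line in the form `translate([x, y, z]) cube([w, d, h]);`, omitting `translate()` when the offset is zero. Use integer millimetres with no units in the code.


// leg_h = 489 - 24 = 465
translate([262, 429, 465]) cube([505, 421, 24]);
translate([262, 429, 0]) cube([36, 36, 465]);
translate([731, 429, 0]) cube([36, 36, 465]);
translate([262, 814, 0]) cube([36, 36, 465]);
translate([731, 814, 0]) cube([36, 36, 465]);
translate([262, 822, 489]) cube([505, 28, 508]);


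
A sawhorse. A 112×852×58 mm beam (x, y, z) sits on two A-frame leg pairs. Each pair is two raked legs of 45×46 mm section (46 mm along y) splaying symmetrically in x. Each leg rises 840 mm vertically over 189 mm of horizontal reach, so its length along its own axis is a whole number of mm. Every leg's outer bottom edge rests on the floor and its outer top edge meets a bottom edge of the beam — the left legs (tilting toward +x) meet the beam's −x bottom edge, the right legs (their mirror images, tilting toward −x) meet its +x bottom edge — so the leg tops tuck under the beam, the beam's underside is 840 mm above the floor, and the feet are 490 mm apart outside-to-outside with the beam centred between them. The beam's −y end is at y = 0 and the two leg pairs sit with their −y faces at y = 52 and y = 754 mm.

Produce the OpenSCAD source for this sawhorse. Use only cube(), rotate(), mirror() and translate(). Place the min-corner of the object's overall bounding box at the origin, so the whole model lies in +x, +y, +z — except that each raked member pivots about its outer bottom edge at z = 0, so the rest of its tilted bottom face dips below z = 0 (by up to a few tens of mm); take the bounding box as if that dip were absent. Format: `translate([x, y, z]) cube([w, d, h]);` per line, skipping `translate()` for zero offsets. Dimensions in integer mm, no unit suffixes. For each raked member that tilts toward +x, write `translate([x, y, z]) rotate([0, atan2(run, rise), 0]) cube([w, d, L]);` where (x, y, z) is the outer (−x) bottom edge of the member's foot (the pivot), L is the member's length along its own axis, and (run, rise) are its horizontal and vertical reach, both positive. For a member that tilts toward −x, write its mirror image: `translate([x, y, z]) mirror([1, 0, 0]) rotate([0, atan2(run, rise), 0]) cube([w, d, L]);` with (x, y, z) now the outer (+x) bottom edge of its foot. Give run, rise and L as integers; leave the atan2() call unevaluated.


translate([189, 0, 840]) cube([112, 852, 58]);
translate([0, 52, 0]) rotate([0, atan2(189, 840), 0]) cube([45, 46, 861]);
translate([490, 52, 0]) mirror([1, 0, 0]) rotate([0, atan2(189, 840), 0]) cube([45, 46, 861]);
translate([0, 754, 0]) rotate([0, atan2(189, 840), 0]) cube([45, 46, 861]);
translate([490, 754, 0]) mirror([1, 0, 0]) rotate([0, atan2(189, 840), 0]) cube([45, 46, 861]);


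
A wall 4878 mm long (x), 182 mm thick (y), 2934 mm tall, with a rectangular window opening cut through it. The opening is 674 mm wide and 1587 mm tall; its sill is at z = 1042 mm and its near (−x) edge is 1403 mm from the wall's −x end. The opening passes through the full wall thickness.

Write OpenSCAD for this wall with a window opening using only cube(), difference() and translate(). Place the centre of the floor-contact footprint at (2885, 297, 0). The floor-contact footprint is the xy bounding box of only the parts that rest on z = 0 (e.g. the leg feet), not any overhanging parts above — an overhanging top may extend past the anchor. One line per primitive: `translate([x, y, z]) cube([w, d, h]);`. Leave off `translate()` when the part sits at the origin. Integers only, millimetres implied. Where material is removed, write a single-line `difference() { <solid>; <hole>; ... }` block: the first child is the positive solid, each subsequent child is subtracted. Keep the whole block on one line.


difference() { translate([446, 206, 0]) cube([4878, 182, 2934]); translate([1849, 206, 1042]) cube([674, 182, 1587]); }


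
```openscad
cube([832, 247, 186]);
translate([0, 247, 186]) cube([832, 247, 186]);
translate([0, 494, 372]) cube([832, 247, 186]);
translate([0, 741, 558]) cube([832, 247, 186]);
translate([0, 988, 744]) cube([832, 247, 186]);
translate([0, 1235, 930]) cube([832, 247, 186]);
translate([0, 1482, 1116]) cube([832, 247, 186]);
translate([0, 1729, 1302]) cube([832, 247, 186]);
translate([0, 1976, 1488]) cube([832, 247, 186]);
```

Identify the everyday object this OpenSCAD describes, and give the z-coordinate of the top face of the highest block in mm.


A staircase. The total rise is 1674 mm.

9 identical blocks, each offset up and back from the previous — a staircase. Each step is 186 mm tall and there are 9 of them, so the total rise is 9 × 186 = 1674 mm.


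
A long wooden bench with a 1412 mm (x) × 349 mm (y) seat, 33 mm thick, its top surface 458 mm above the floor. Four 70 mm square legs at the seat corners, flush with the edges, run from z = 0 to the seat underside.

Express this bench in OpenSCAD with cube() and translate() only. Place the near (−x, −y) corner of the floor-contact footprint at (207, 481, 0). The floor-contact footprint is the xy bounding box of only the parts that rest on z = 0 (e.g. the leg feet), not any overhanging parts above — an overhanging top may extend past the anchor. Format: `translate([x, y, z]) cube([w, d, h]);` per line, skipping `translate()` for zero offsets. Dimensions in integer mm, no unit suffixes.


translate([207, 481, 425]) cube([1412, 349, 33]);
translate([207, 481, 0]) cube([70, 70, 425]);
translate([207, 760, 0]) cube([70, 70, 425]);
translate([1549, 481, 0]) cube([70, 70, 425]);
translate([1549, 760, 0]) cube([70, 70, 425]);


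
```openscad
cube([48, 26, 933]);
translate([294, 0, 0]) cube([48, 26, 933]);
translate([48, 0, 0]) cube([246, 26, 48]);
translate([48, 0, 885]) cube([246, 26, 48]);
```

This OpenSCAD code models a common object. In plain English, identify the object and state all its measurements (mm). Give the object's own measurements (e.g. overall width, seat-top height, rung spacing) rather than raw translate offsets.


A rectangular picture frame lying in the x–z plane (depth along y). The opening is 246 mm wide (x) by 837 mm tall (z), surrounded by a border 48 mm wide on all four sides. The frame is 26 mm deep and is made of two full-height vertical stiles with two horizontal rails fitted between them.


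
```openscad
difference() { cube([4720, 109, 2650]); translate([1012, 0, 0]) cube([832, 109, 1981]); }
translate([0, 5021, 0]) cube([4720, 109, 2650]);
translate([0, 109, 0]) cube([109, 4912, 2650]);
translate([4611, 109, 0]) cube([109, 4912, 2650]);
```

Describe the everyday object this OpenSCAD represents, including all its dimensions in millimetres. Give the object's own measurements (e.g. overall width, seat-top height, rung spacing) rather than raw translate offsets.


A single room: four walls, each 2650 mm tall and 109 mm thick, enclosing an outside footprint 4720×5130 mm (x × y), no floor or roof. The front and back walls (−y and +y sides) run the full x-width; the side walls fit between their inner faces. A door opening 832 mm wide and 1981 mm tall is cut through the front wall from the floor up, its −x edge 1012 mm from the wall's −x end.


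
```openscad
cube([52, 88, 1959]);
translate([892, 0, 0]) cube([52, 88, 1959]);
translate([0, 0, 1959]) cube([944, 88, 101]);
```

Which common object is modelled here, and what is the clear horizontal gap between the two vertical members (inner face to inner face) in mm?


A door frame. The clear opening width is 840 mm.

Two 1959 mm tall posts with a header on top — a door frame. The left jamb is 52 mm wide at x = 0; the right jamb starts at x = 892. The clear opening is 892 − 52 = 840 mm.


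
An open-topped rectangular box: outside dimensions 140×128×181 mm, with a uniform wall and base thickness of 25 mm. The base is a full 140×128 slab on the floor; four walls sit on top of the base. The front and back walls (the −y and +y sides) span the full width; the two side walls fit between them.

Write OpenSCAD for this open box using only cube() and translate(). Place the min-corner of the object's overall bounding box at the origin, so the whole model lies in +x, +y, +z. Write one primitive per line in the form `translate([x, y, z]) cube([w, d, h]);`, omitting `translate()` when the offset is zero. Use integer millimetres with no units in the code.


cube([140, 128, 25]);
translate([0, 0, 25]) cube([140, 25, 156]);
translate([0, 103, 25]) cube([140, 25, 156]);
translate([0, 25, 25]) cube([25, 78, 156]);
translate([115, 25, 25]) cube([25, 78, 156]);


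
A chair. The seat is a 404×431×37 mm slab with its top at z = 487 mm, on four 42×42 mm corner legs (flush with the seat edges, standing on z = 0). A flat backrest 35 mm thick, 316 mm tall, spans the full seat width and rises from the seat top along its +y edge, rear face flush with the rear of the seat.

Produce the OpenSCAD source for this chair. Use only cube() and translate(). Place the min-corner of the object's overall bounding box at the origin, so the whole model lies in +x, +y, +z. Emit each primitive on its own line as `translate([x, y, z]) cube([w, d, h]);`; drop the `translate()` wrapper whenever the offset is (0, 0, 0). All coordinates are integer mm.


translate([0, 0, 450]) cube([404, 431, 37]);
cube([42, 42, 450]);
translate([362, 0, 0]) cube([42, 42, 450]);
translate([0, 389, 0]) cube([42, 42, 450]);
translate([362, 389, 0]) cube([42, 42, 450]);
translate([0, 396, 487]) cube([404, 35, 316]);
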